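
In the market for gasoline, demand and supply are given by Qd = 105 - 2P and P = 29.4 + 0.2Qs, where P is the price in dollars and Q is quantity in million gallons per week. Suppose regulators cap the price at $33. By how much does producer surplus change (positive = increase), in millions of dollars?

-76.5

Rearranging supply gives Qs = 5P - 147. In a free market, 105 - 2P = 5P - 147 gives the equilibrium P* = 36, Q* = 33.
Because the ceiling (33) lies below the market-clearing price, it is binding.
At P = 33: Qd = 105 - 2·33 = 39 and Qs = 5·33 - 147 = 18.
Producer surplus without the control is ½ · (36 - 29.4) · 33 = 108.9.
With the ceiling, producers sell 18 units at 33, so PS = ½ · (33 - 29.4) · 18 = 32.4.
Change in producer surplus = 32.4 - 108.9 = -76.5.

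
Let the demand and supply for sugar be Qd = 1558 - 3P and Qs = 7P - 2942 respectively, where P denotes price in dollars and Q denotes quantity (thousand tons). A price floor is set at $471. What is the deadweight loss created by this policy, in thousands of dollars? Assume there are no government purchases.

945

In a free market, 1558 - 3P = 7P - 2942 gives the equilibrium P* = 450, Q* = 208.
Because the floor (471) lies above the market-clearing price, it is binding.
At P = 471: Qd = 1558 - 3·471 = 145 and Qs = 7·471 - 2942 = 355.
Quantity traded falls to 145. At Q = 145 the demand price is (1558 - 145)/3 = 471 and the supply price is (2942 + 145)/7 = 441.
Deadweight loss = ½ · (471 - 441) · (208 - 145) = ½ · 30 · 63 = 945.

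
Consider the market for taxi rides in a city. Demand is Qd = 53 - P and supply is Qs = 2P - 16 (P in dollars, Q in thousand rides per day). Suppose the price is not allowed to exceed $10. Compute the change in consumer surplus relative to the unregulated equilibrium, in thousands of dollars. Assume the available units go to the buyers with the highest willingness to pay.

-286

In a free market, 53 - P = 2P - 16 gives the equilibrium P* = 23, Q* = 30.
The ceiling of 10 is below the equilibrium price 23, so it binds.
At P = 10: Qd = 53 - 10 = 43 and Qs = 2·10 - 16 = 4.
Consumer surplus without the control is ½ · (53 - 23) · 30 = 450.
With the ceiling, 4 units are sold at 10 (assume they go to the highest-value buyers). The demand price at Q = 4 is 49, so CS = ½ · [(53 - 10) + (49 - 10)] · 4 = 164.
Change in consumer surplus = 164 - 450 = -286.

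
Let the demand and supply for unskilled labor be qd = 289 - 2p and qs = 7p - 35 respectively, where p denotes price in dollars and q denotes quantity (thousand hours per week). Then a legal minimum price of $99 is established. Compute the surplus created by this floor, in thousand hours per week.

567

Setting quantity demanded equal to quantity supplied, 289 - 2p = 7p - 35, gives p* = 36 and q* = 217.
Since 99 > 36, the floor is binding.
At p = 99: qd = 289 - 2·99 = 91 and qs = 7·99 - 35 = 658.
Surplus = qs - qd = 658 - 91 = 567.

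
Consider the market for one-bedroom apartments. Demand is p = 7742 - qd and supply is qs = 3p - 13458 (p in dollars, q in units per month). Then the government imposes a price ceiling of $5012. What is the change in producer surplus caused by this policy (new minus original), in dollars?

-578880

Rearranging demand gives qd = 7742 - p. Equilibrium: 7742 - p = 3p - 13458, so 21200 = 4p and p* = 5300, q* = 2442.
Since 5012 < 5300, the ceiling is binding.
At p = 5012: qd = 7742 - 5012 = 2730 and qs = 3·5012 - 13458 = 1578.
Producer surplus without the control is ½ · (5300 - 4486) · 2442 = 993894.
With the ceiling, producers sell 1578 units at 5012, so PS = ½ · (5012 - 4486) · 1578 = 415014.
Change in producer surplus = 415014 - 993894 = -578880.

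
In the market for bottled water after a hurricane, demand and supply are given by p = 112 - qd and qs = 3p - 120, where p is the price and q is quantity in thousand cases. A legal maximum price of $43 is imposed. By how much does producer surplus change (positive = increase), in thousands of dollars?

Rearranging demand gives qd = 112 - p. Setting quantity demanded equal to quantity supplied, 112 - p = 3p - 120, gives p* = 58 and q* = 54.
Because the ceiling (43) lies below the market-clearing price, it is binding.
At p = 43: qd = 112 - 43 = 69 and qs = 3·43 - 120 = 9.
Producer surplus without the control is ½ · (58 - 40) · 54 = 486.
With the ceiling, producers sell 9 units at 43, so PS = ½ · (43 - 40) · 9 = 13.5.
Change in producer surplus = 13.5 - 486 = -472.5.

-472.5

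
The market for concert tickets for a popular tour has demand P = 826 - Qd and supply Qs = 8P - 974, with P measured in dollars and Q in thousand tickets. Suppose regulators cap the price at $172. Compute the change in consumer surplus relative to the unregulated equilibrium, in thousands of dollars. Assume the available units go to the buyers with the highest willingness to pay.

-13832

Rearranging demand gives Qd = 826 - P. Setting quantity demanded equal to quantity supplied, 826 - P = 8P - 974, gives P* = 200 and Q* = 626.
Because the ceiling (172) lies below the market-clearing price, it is binding.
At P = 172: Qd = 826 - 172 = 654 and Qs = 8·172 - 974 = 402.
Consumer surplus without the control is ½ · (826 - 200) · 626 = 195938.
With the ceiling, 402 units are sold at 172 (assume they go to the highest-value buyers). The demand price at Q = 402 is 424, so CS = ½ · [(826 - 172) + (424 - 172)] · 402 = 182106.
Change in consumer surplus = 182106 - 195938 = -13832.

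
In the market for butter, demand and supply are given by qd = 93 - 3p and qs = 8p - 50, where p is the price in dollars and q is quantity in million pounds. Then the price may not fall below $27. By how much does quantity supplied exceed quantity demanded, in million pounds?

Equilibrium: 93 - 3p = 8p - 50, so 143 = 11p and p* = 13, q* = 54.
Since 27 > 13, the floor is binding.
At p = 27: qd = 93 - 3·27 = 12 and qs = 8·27 - 50 = 166.
Surplus = qs - qd = 166 - 12 = 154.

154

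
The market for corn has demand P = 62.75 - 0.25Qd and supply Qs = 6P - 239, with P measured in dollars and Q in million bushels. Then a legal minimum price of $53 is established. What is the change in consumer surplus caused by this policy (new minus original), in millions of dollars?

-188

Rearranging demand gives Qd = 251 - 4P. Equilibrium: 251 - 4P = 6P - 239, so 490 = 10P and P* = 49, Q* = 55.
The floor of 53 is above the equilibrium price 49, so it binds.
At P = 53: Qd = 251 - 4·53 = 39 and Qs = 6·53 - 239 = 79.
Consumer surplus without the control is ½ · (62.75 - 49) · 55 = 378.125.
With the floor, consumers buy 39 units at 53, so CS = ½ · (62.75 - 53) · 39 = 190.125.
Change in consumer surplus = 190.125 - 378.125 = -188.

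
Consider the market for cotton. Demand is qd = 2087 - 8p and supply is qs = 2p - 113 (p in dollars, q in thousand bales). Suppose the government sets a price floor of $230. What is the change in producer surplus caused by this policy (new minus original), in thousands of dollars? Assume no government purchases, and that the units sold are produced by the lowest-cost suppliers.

870

Without the control the market clears where 2087 - 8p = 2p - 113, i.e. p* = 220 and q* = 327.
Because the floor (230) lies above the market-clearing price, it is binding.
At p = 230: qd = 2087 - 8·230 = 247 and qs = 2·230 - 113 = 347.
Producer surplus without the control is ½ · (220 - 56.5) · 327 = 26732.25.
With the floor, 247 units are sold at 230. The supply price at q = 247 is 180, so PS = ½ · [(230 - 56.5) + (230 - 180)] · 247 = 27602.25.
Change in producer surplus = 27602.25 - 26732.25 = 870.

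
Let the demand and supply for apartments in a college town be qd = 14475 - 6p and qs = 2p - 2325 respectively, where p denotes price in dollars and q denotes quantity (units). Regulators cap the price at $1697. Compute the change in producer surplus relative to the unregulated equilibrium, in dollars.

In a free market, 14475 - 6p = 2p - 2325 gives the equilibrium p* = 2100, q* = 1875.
Since 1697 < 2100, the ceiling is binding.
At p = 1697: qd = 14475 - 6·1697 = 4293 and qs = 2·1697 - 2325 = 1069.
Producer surplus without the control is ½ · (2100 - 1162.5) · 1875 = 878906.25.
With the ceiling, producers sell 1069 units at 1697, so PS = ½ · (1697 - 1162.5) · 1069 = 285690.25.
Change in producer surplus = 285690.25 - 878906.25 = -593216.

-593216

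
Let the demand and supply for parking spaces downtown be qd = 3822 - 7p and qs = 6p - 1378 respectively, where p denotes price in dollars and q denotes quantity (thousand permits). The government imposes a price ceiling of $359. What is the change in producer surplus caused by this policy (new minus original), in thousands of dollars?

-36859

Equilibrium: 3822 - 7p = 6p - 1378, so 5200 = 13p and p* = 400, q* = 1022.
Because the ceiling (359) lies below the market-clearing price, it is binding.
At p = 359: qd = 3822 - 7·359 = 1309 and qs = 6·359 - 1378 = 776.
Producer surplus without the control is ½ · (400 - 689/3) · 1022 = 261121/3.
With the ceiling, producers sell 776 units at 359, so PS = ½ · (359 - 689/3) · 776 = 150544/3.
Change in producer surplus = 150544/3 - 261121/3 = -36859.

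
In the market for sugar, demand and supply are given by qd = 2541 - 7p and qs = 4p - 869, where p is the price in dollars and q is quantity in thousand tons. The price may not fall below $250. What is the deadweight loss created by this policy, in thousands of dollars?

Equilibrium: 2541 - 7p = 4p - 869, so 3410 = 11p and p* = 310, q* = 371.
The floor of 250 is below the equilibrium price 310, so it is not binding; the market clears at p* = 310, q* = 371.
Since the control does not bind, no trades are prevented and deadweight loss is zero.

0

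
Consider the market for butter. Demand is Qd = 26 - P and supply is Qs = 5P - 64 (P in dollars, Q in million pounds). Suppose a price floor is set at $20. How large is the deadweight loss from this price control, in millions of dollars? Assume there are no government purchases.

In a free market, 26 - P = 5P - 64 gives the equilibrium P* = 15, Q* = 11.
The floor of 20 is above the equilibrium price 15, so it binds.
At P = 20: Qd = 26 - 20 = 6 and Qs = 5·20 - 64 = 36.
Quantity traded falls to 6. At Q = 6 the demand price is 26 - 6 = 20 and the supply price is (64 + 6)/5 = 14.
Deadweight loss = ½ · (20 - 14) · (11 - 6) = ½ · 6 · 5 = 15.

15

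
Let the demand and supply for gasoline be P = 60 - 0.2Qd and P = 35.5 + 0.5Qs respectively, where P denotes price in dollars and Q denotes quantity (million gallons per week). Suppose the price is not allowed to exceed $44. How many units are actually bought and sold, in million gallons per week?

17

Rearranging demand gives Qd = 300 - 5P; rearranging supply gives Qs = 2P - 71. Without the control the market clears where 300 - 5P = 2P - 71, i.e. P* = 53 and Q* = 35.
Since 44 < 53, the ceiling is binding.
At P = 44: Qd = 300 - 5·44 = 80 and Qs = 2·44 - 71 = 17.
The quantity actually transacted is the short side, supply: 17.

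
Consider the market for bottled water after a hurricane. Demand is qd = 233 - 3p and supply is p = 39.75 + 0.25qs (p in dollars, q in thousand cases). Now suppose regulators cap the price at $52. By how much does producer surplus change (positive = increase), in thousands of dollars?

Rearranging supply gives qs = 4p - 159. Setting quantity demanded equal to quantity supplied, 233 - 3p = 4p - 159, gives p* = 56 and q* = 65.
Since 52 < 56, the ceiling is binding.
At p = 52: qd = 233 - 3·52 = 77 and qs = 4·52 - 159 = 49.
Producer surplus without the control is ½ · (56 - 39.75) · 65 = 528.125.
With the ceiling, producers sell 49 units at 52, so PS = ½ · (52 - 39.75) · 49 = 300.125.
Change in producer surplus = 300.125 - 528.125 = -228.

-228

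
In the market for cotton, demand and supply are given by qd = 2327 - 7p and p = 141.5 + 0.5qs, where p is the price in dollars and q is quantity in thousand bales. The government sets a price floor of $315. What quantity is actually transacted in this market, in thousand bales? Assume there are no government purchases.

Rearranging supply gives qs = 2p - 283. Without the control the market clears where 2327 - 7p = 2p - 283, i.e. p* = 290 and q* = 297.
Since 315 > 290, the floor is binding.
At p = 315: qd = 2327 - 7·315 = 122 and qs = 2·315 - 283 = 347.
The quantity actually transacted is the short side, demand: 122.

122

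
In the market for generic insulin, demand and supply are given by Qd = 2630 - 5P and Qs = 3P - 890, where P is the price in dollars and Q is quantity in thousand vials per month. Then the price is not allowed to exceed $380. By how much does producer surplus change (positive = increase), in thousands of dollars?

In a free market, 2630 - 5P = 3P - 890 gives the equilibrium P* = 440, Q* = 430.
Since 380 < 440, the ceiling is binding.
At P = 380: Qd = 2630 - 5·380 = 730 and Qs = 3·380 - 890 = 250.
Producer surplus without the control is ½ · (440 - 890/3) · 430 = 92450/3.
With the ceiling, producers sell 250 units at 380, so PS = ½ · (380 - 890/3) · 250 = 31250/3.
Change in producer surplus = 31250/3 - 92450/3 = -20400.

-20400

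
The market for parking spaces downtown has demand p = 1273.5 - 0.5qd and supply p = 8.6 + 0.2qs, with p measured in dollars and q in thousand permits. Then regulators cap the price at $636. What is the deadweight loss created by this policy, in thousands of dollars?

Rearranging demand gives qd = 2547 - 2p; rearranging supply gives qs = 5p - 43. In a free market, 2547 - 2p = 5p - 43 gives the equilibrium p* = 370, q* = 1807.
Since 636 is above p* = 370, the ceiling does not bind and the free-market outcome prevails.
Since the control does not bind, no trades are prevented and deadweight loss is zero.

0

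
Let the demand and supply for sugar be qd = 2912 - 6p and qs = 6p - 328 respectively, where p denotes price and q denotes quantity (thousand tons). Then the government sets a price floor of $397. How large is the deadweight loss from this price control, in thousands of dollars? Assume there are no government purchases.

96774

Without the control the market clears where 2912 - 6p = 6p - 328, i.e. p* = 270 and q* = 1292.
Because the floor (397) lies above the market-clearing price, it is binding.
At p = 397: qd = 2912 - 6·397 = 530 and qs = 6·397 - 328 = 2054.
Quantity traded falls to 530. At q = 530 the demand price is (2912 - 530)/6 = 397 and the supply price is (328 + 530)/6 = 143.
Deadweight loss = ½ · (397 - 143) · (1292 - 530) = ½ · 254 · 762 = 96774.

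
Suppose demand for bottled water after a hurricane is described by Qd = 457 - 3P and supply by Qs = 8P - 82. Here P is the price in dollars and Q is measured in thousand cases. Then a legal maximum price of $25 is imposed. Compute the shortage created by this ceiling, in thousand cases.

Equilibrium: 457 - 3P = 8P - 82, so 539 = 11P and P* = 49, Q* = 310.
Because the ceiling (25) lies below the market-clearing price, it is binding.
At P = 25: Qd = 457 - 3·25 = 382 and Qs = 8·25 - 82 = 118.
Shortage = Qd - Qs = 382 - 118 = 264.

264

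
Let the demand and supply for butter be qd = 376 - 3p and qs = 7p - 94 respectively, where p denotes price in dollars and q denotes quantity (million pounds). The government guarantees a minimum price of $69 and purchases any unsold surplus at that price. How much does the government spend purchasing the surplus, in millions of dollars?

15180

Equilibrium: 376 - 3p = 7p - 94, so 470 = 10p and p* = 47, q* = 235.
Because the floor (69) lies above the market-clearing price, it is binding.
At p = 69: qd = 376 - 3·69 = 169 and qs = 7·69 - 94 = 389.
Surplus = qs - qd = 220.
Government expenditure = surplus × support price = 220 × 69 = 15180.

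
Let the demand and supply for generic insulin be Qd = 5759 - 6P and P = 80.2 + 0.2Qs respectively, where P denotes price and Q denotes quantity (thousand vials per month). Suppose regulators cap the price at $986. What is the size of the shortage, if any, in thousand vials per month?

Rearranging supply gives Qs = 5P - 401. In a free market, 5759 - 6P = 5P - 401 gives the equilibrium P* = 560, Q* = 2399.
Since 986 is above P* = 560, the ceiling does not bind and the free-market outcome prevails.
Since the control does not bind, there is no shortage.

0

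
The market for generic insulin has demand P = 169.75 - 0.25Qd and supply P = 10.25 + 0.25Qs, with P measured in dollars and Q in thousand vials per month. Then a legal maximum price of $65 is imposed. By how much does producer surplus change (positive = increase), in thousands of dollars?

-6725

Rearranging demand gives Qd = 679 - 4P; rearranging supply gives Qs = 4P - 41. In a free market, 679 - 4P = 4P - 41 gives the equilibrium P* = 90, Q* = 319.
Because the ceiling (65) lies below the market-clearing price, it is binding.
At P = 65: Qd = 679 - 4·65 = 419 and Qs = 4·65 - 41 = 219.
Producer surplus without the control is ½ · (90 - 10.25) · 319 = 12720.125.
With the ceiling, producers sell 219 units at 65, so PS = ½ · (65 - 10.25) · 219 = 5995.125.
Change in producer surplus = 5995.125 - 12720.125 = -6725.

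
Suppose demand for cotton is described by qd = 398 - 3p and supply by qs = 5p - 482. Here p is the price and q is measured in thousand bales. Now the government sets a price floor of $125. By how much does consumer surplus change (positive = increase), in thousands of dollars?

-682.5

Equilibrium: 398 - 3p = 5p - 482, so 880 = 8p and p* = 110, q* = 68.
Because the floor (125) lies above the market-clearing price, it is binding.
At p = 125: qd = 398 - 3·125 = 23 and qs = 5·125 - 482 = 143.
Consumer surplus without the control is ½ · (398/3 - 110) · 68 = 2312/3.
With the floor, consumers buy 23 units at 125, so CS = ½ · (398/3 - 125) · 23 = 529/6.
Change in consumer surplus = 529/6 - 2312/3 = -682.5.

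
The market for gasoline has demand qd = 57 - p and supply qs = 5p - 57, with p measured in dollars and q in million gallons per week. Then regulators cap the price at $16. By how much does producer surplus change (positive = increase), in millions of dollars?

Equilibrium: 57 - p = 5p - 57, so 114 = 6p and p* = 19, q* = 38.
Because the ceiling (16) lies below the market-clearing price, it is binding.
At p = 16: qd = 57 - 16 = 41 and qs = 5·16 - 57 = 23.
Producer surplus without the control is ½ · (19 - 11.4) · 38 = 144.4.
With the ceiling, producers sell 23 units at 16, so PS = ½ · (16 - 11.4) · 23 = 52.9.
Change in producer surplus = 52.9 - 144.4 = -91.5.

-91.5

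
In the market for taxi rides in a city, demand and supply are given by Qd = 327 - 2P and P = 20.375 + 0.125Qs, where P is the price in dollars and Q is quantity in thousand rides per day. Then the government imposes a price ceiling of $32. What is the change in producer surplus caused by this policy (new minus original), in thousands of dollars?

-2737

Rearranging supply gives Qs = 8P - 163. Equilibrium: 327 - 2P = 8P - 163, so 490 = 10P and P* = 49, Q* = 229.
Since 32 < 49, the ceiling is binding.
At P = 32: Qd = 327 - 2·32 = 263 and Qs = 8·32 - 163 = 93.
Producer surplus without the control is ½ · (49 - 20.375) · 229 = 3277.5625.
With the ceiling, producers sell 93 units at 32, so PS = ½ · (32 - 20.375) · 93 = 540.5625.
Change in producer surplus = 540.5625 - 3277.5625 = -2737.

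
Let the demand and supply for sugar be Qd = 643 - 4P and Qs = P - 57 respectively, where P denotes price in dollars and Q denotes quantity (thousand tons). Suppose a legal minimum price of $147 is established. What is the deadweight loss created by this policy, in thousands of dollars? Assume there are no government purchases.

In a free market, 643 - 4P = P - 57 gives the equilibrium P* = 140, Q* = 83.
The floor of 147 is above the equilibrium price 140, so it binds.
At P = 147: Qd = 643 - 4·147 = 55 and Qs = 147 - 57 = 90.
Quantity traded falls to 55. At Q = 55 the demand price is (643 - 55)/4 = 147 and the supply price is 57 + 55 = 112.
Deadweight loss = ½ · (147 - 112) · (83 - 55) = ½ · 35 · 28 = 490.

490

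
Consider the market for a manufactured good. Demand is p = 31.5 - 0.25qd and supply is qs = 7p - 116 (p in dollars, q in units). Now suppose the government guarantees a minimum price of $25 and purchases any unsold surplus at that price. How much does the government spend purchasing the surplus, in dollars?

825

Rearranging demand gives qd = 126 - 4p. In a free market, 126 - 4p = 7p - 116 gives the equilibrium p* = 22, q* = 38.
The floor of 25 is above the equilibrium price 22, so it binds.
At p = 25: qd = 126 - 4·25 = 26 and qs = 7·25 - 116 = 59.
Surplus = qs - qd = 33.
Government expenditure = surplus × support price = 33 × 25 = 825.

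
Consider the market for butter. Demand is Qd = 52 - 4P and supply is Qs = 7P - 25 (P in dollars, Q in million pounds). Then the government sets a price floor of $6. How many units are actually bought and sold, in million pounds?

Equilibrium: 52 - 4P = 7P - 25, so 77 = 11P and P* = 7, Q* = 24.
Since 6 is below P* = 7, the floor does not bind and the free-market outcome prevails.

24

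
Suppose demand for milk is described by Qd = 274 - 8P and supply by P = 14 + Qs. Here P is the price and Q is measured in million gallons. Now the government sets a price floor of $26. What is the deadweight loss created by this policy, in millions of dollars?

0

Rearranging supply gives Qs = P - 14. Equilibrium: 274 - 8P = P - 14, so 288 = 9P and P* = 32, Q* = 18.
Since 26 is below P* = 32, the floor does not bind and the free-market outcome prevails.
Since the control does not bind, no trades are prevented and deadweight loss is zero.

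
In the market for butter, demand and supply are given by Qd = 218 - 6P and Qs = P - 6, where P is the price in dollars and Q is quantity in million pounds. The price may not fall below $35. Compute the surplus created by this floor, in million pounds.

Equilibrium: 218 - 6P = P - 6, so 224 = 7P and P* = 32, Q* = 26.
Because the floor (35) lies above the market-clearing price, it is binding.
At P = 35: Qd = 218 - 6·35 = 8 and Qs = 35 - 6 = 29.
Surplus = Qs - Qd = 29 - 8 = 21.

21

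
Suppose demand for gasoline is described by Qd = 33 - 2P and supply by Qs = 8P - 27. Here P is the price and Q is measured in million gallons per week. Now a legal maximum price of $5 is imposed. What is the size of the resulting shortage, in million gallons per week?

Without the control the market clears where 33 - 2P = 8P - 27, i.e. P* = 6 and Q* = 21.
Since 5 < 6, the ceiling is binding.
At P = 5: Qd = 33 - 2·5 = 23 and Qs = 8·5 - 27 = 13.
Shortage = Qd - Qs = 23 - 13 = 10.

10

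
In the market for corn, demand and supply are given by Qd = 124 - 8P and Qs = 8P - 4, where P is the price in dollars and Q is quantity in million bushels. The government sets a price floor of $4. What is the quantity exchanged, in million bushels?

60

Setting quantity demanded equal to quantity supplied, 124 - 8P = 8P - 4, gives P* = 8 and Q* = 60.
Since 4 is below P* = 8, the floor does not bind and the free-market outcome prevails.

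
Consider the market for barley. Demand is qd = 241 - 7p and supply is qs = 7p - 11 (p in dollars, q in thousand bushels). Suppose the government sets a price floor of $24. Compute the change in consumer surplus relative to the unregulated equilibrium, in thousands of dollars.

Setting quantity demanded equal to quantity supplied, 241 - 7p = 7p - 11, gives p* = 18 and q* = 115.
The floor of 24 is above the equilibrium price 18, so it binds.
At p = 24: qd = 241 - 7·24 = 73 and qs = 7·24 - 11 = 157.
Consumer surplus without the control is ½ · (241/7 - 18) · 115 = 13225/14.
With the floor, consumers buy 73 units at 24, so CS = ½ · (241/7 - 24) · 73 = 5329/14.
Change in consumer surplus = 5329/14 - 13225/14 = -564.

-564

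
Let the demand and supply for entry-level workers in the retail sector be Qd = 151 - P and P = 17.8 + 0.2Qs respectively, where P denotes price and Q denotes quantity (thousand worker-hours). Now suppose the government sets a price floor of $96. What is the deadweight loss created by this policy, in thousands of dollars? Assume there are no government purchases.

1881.6

Rearranging supply gives Qs = 5P - 89. Setting quantity demanded equal to quantity supplied, 151 - P = 5P - 89, gives P* = 40 and Q* = 111.
Since 96 > 40, the floor is binding.
At P = 96: Qd = 151 - 96 = 55 and Qs = 5·96 - 89 = 391.
Quantity traded falls to 55. At Q = 55 the demand price is 151 - 55 = 96 and the supply price is (89 + 55)/5 = 28.8.
Deadweight loss = ½ · (96 - 28.8) · (111 - 55) = ½ · 67.2 · 56 = 1881.6.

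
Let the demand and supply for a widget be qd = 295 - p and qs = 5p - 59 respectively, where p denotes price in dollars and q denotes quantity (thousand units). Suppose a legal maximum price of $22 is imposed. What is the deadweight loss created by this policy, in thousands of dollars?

20535

Without the control the market clears where 295 - p = 5p - 59, i.e. p* = 59 and q* = 236.
Since 22 < 59, the ceiling is binding.
At p = 22: qd = 295 - 22 = 273 and qs = 5·22 - 59 = 51.
Quantity traded falls to 51. At q = 51 the demand price is 295 - 51 = 244 and the supply price is (59 + 51)/5 = 22.
Deadweight loss = ½ · (244 - 22) · (236 - 51) = ½ · 222 · 185 = 20535.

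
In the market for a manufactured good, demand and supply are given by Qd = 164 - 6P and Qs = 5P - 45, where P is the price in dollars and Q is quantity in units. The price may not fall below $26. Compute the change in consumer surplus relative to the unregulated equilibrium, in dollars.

Equilibrium: 164 - 6P = 5P - 45, so 209 = 11P and P* = 19, Q* = 50.
Since 26 > 19, the floor is binding.
At P = 26: Qd = 164 - 6·26 = 8 and Qs = 5·26 - 45 = 85.
Consumer surplus without the control is ½ · (82/3 - 19) · 50 = 625/3.
With the floor, consumers buy 8 units at 26, so CS = ½ · (82/3 - 26) · 8 = 16/3.
Change in consumer surplus = 16/3 - 625/3 = -203.

-203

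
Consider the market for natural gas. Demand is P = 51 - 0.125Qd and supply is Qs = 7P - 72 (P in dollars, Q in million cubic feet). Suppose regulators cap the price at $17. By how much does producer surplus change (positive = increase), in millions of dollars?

-1492.5

Rearranging demand gives Qd = 408 - 8P. Without the control the market clears where 408 - 8P = 7P - 72, i.e. P* = 32 and Q* = 152.
The ceiling of 17 is below the equilibrium price 32, so it binds.
At P = 17: Qd = 408 - 8·17 = 272 and Qs = 7·17 - 72 = 47.
Producer surplus without the control is ½ · (32 - 72/7) · 152 = 11552/7.
With the ceiling, producers sell 47 units at 17, so PS = ½ · (17 - 72/7) · 47 = 2209/14.
Change in producer surplus = 2209/14 - 11552/7 = -1492.5.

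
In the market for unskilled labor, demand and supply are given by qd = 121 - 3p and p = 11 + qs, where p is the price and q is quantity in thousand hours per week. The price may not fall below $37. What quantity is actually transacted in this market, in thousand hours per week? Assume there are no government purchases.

Rearranging supply gives qs = p - 11. In a free market, 121 - 3p = p - 11 gives the equilibrium p* = 33, q* = 22.
Because the floor (37) lies above the market-clearing price, it is binding.
At p = 37: qd = 121 - 3·37 = 10 and qs = 37 - 11 = 26.
The quantity actually transacted is the short side, demand: 10.

10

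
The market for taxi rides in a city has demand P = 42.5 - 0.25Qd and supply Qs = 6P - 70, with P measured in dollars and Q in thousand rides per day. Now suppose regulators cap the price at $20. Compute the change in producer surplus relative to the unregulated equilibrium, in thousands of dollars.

Rearranging demand gives Qd = 170 - 4P. In a free market, 170 - 4P = 6P - 70 gives the equilibrium P* = 24, Q* = 74.
The ceiling of 20 is below the equilibrium price 24, so it binds.
At P = 20: Qd = 170 - 4·20 = 90 and Qs = 6·20 - 70 = 50.
Producer surplus without the control is ½ · (24 - 35/3) · 74 = 1369/3.
With the ceiling, producers sell 50 units at 20, so PS = ½ · (20 - 35/3) · 50 = 625/3.
Change in producer surplus = 625/3 - 1369/3 = -248.

-248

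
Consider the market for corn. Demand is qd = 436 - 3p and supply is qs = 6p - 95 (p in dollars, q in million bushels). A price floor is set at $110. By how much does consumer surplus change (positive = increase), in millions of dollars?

-9307.5

Without the control the market clears where 436 - 3p = 6p - 95, i.e. p* = 59 and q* = 259.
The floor of 110 is above the equilibrium price 59, so it binds.
At p = 110: qd = 436 - 3·110 = 106 and qs = 6·110 - 95 = 565.
Consumer surplus without the control is ½ · (436/3 - 59) · 259 = 67081/6.
With the floor, consumers buy 106 units at 110, so CS = ½ · (436/3 - 110) · 106 = 5618/3.
Change in consumer surplus = 5618/3 - 67081/6 = -9307.5.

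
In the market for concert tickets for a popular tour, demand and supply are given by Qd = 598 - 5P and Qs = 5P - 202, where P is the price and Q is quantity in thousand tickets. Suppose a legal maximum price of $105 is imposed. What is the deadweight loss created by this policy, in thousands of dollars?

0

Without the control the market clears where 598 - 5P = 5P - 202, i.e. P* = 80 and Q* = 198.
Since 105 is above P* = 80, the ceiling does not bind and the free-market outcome prevails.
Since the control does not bind, no trades are prevented and deadweight loss is zero.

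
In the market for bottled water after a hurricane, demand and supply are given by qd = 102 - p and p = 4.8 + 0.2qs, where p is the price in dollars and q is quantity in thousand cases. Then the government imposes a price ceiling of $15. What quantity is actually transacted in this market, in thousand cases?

51

Rearranging supply gives qs = 5p - 24. Equilibrium: 102 - p = 5p - 24, so 126 = 6p and p* = 21, q* = 81.
The ceiling of 15 is below the equilibrium price 21, so it binds.
At p = 15: qd = 102 - 15 = 87 and qs = 5·15 - 24 = 51.
The quantity actually transacted is the short side, supply: 51.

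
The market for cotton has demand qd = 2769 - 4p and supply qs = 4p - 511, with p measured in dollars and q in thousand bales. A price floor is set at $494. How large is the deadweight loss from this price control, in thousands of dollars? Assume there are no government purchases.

28224

Equilibrium: 2769 - 4p = 4p - 511, so 3280 = 8p and p* = 410, q* = 1129.
Because the floor (494) lies above the market-clearing price, it is binding.
At p = 494: qd = 2769 - 4·494 = 793 and qs = 4·494 - 511 = 1465.
Quantity traded falls to 793. At q = 793 the demand price is (2769 - 793)/4 = 494 and the supply price is (511 + 793)/4 = 326.
Deadweight loss = ½ · (494 - 326) · (1129 - 793) = ½ · 168 · 336 = 28224.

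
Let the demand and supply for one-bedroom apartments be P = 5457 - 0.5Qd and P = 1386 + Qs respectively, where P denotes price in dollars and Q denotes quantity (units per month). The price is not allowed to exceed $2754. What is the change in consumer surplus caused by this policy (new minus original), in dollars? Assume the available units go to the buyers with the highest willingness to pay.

1388399

Rearranging demand gives Qd = 10914 - 2P; rearranging supply gives Qs = P - 1386. Without the control the market clears where 10914 - 2P = P - 1386, i.e. P* = 4100 and Q* = 2714.
The ceiling of 2754 is below the equilibrium price 4100, so it binds.
At P = 2754: Qd = 10914 - 2·2754 = 5406 and Qs = 2754 - 1386 = 1368.
Consumer surplus without the control is ½ · (5457 - 4100) · 2714 = 1841449.
With the ceiling, 1368 units are sold at 2754 (assume they go to the highest-value buyers). The demand price at Q = 1368 is 4773, so CS = ½ · [(5457 - 2754) + (4773 - 2754)] · 1368 = 3229848.
Change in consumer surplus = 3229848 - 1841449 = 1388399.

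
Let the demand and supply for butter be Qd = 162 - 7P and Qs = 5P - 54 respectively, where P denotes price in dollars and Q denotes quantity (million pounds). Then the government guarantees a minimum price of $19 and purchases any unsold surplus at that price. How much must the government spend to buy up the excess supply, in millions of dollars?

Setting quantity demanded equal to quantity supplied, 162 - 7P = 5P - 54, gives P* = 18 and Q* = 36.
Because the floor (19) lies above the market-clearing price, it is binding.
At P = 19: Qd = 162 - 7·19 = 29 and Qs = 5·19 - 54 = 41.
Surplus = Qs - Qd = 12.
Government expenditure = surplus × support price = 12 × 19 = 228.

228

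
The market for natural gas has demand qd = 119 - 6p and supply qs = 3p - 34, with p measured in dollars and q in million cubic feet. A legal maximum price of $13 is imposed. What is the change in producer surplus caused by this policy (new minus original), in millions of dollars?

Equilibrium: 119 - 6p = 3p - 34, so 153 = 9p and p* = 17, q* = 17.
Since 13 < 17, the ceiling is binding.
At p = 13: qd = 119 - 6·13 = 41 and qs = 3·13 - 34 = 5.
Producer surplus without the control is ½ · (17 - 34/3) · 17 = 289/6.
With the ceiling, producers sell 5 units at 13, so PS = ½ · (13 - 34/3) · 5 = 25/6.
Change in producer surplus = 25/6 - 289/6 = -44.

-44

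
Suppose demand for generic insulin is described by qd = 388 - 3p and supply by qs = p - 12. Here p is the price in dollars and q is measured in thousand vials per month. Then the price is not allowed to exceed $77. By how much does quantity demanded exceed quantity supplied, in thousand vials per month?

92

Equilibrium: 388 - 3p = p - 12, so 400 = 4p and p* = 100, q* = 88.
The ceiling of 77 is below the equilibrium price 100, so it binds.
At p = 77: qd = 388 - 3·77 = 157 and qs = 77 - 12 = 65.
Shortage = qd - qs = 157 - 65 = 92.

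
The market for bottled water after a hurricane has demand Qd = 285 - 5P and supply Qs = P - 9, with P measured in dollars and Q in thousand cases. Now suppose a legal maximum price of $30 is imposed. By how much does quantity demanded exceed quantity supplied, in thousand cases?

114

Without the control the market clears where 285 - 5P = P - 9, i.e. P* = 49 and Q* = 40.
Since 30 < 49, the ceiling is binding.
At P = 30: Qd = 285 - 5·30 = 135 and Qs = 30 - 9 = 21.
Shortage = Qd - Qs = 135 - 21 = 114.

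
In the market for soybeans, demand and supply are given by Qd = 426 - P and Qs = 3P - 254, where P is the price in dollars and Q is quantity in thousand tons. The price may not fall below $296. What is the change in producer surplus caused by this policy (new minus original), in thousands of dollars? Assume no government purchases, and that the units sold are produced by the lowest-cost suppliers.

13734

Equilibrium: 426 - P = 3P - 254, so 680 = 4P and P* = 170, Q* = 256.
Since 296 > 170, the floor is binding.
At P = 296: Qd = 426 - 296 = 130 and Qs = 3·296 - 254 = 634.
Producer surplus without the control is ½ · (170 - 254/3) · 256 = 32768/3.
With the floor, 130 units are sold at 296. The supply price at Q = 130 is 128, so PS = ½ · [(296 - 254/3) + (296 - 128)] · 130 = 73970/3.
Change in producer surplus = 73970/3 - 32768/3 = 13734.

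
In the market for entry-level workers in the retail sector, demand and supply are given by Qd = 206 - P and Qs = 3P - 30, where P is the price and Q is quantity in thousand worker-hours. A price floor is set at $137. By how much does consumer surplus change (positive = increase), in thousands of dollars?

Equilibrium: 206 - P = 3P - 30, so 236 = 4P and P* = 59, Q* = 147.
Because the floor (137) lies above the market-clearing price, it is binding.
At P = 137: Qd = 206 - 137 = 69 and Qs = 3·137 - 30 = 381.
Consumer surplus without the control is ½ · (206 - 59) · 147 = 10804.5.
With the floor, consumers buy 69 units at 137, so CS = ½ · (206 - 137) · 69 = 2380.5.
Change in consumer surplus = 2380.5 - 10804.5 = -8424.

-8424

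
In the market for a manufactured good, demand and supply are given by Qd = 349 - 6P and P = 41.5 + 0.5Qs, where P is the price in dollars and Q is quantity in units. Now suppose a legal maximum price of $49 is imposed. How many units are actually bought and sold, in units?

Rearranging supply gives Qs = 2P - 83. Equilibrium: 349 - 6P = 2P - 83, so 432 = 8P and P* = 54, Q* = 25.
Because the ceiling (49) lies below the market-clearing price, it is binding.
At P = 49: Qd = 349 - 6·49 = 55 and Qs = 2·49 - 83 = 15.
The quantity actually transacted is the short side, supply: 15.

15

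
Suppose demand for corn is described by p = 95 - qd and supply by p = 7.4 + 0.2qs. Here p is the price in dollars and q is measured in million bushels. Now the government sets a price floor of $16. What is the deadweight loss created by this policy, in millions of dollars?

0

Rearranging demand gives qd = 95 - p; rearranging supply gives qs = 5p - 37. Equilibrium: 95 - p = 5p - 37, so 132 = 6p and p* = 22, q* = 73.
The floor of 16 is below the equilibrium price 22, so it is not binding; the market clears at p* = 22, q* = 73.
Since the control does not bind, no trades are prevented and deadweight loss is zero.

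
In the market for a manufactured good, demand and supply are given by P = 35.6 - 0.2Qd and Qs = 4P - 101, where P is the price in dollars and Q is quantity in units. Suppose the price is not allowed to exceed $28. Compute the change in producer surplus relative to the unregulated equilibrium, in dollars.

Rearranging demand gives Qd = 178 - 5P. Without the control the market clears where 178 - 5P = 4P - 101, i.e. P* = 31 and Q* = 23.
Because the ceiling (28) lies below the market-clearing price, it is binding.
At P = 28: Qd = 178 - 5·28 = 38 and Qs = 4·28 - 101 = 11.
Producer surplus without the control is ½ · (31 - 25.25) · 23 = 66.125.
With the ceiling, producers sell 11 units at 28, so PS = ½ · (28 - 25.25) · 11 = 15.125.
Change in producer surplus = 15.125 - 66.125 = -51.

-51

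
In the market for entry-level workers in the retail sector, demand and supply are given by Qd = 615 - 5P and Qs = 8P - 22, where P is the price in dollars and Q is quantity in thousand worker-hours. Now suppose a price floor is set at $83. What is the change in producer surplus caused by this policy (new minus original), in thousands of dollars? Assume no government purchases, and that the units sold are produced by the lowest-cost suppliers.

Setting quantity demanded equal to quantity supplied, 615 - 5P = 8P - 22, gives P* = 49 and Q* = 370.
Since 83 > 49, the floor is binding.
At P = 83: Qd = 615 - 5·83 = 200 and Qs = 8·83 - 22 = 642.
Producer surplus without the control is ½ · (49 - 2.75) · 370 = 8556.25.
With the floor, 200 units are sold at 83. The supply price at Q = 200 is 27.75, so PS = ½ · [(83 - 2.75) + (83 - 27.75)] · 200 = 13550.
Change in producer surplus = 13550 - 8556.25 = 4993.75.

4993.75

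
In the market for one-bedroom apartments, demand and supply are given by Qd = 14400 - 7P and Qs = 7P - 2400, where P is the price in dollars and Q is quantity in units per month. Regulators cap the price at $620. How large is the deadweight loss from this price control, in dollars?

2354800

Setting quantity demanded equal to quantity supplied, 14400 - 7P = 7P - 2400, gives P* = 1200 and Q* = 6000.
Since 620 < 1200, the ceiling is binding.
At P = 620: Qd = 14400 - 7·620 = 10060 and Qs = 7·620 - 2400 = 1940.
Quantity traded falls to 1940. At Q = 1940 the demand price is (14400 - 1940)/7 = 1780 and the supply price is (2400 + 1940)/7 = 620.
Deadweight loss = ½ · (1780 - 620) · (6000 - 1940) = ½ · 1160 · 4060 = 2354800.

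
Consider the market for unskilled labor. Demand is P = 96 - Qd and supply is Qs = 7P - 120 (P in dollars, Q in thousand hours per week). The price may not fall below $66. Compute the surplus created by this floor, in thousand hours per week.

Rearranging demand gives Qd = 96 - P. Equilibrium: 96 - P = 7P - 120, so 216 = 8P and P* = 27, Q* = 69.
The floor of 66 is above the equilibrium price 27, so it binds.
At P = 66: Qd = 96 - 66 = 30 and Qs = 7·66 - 120 = 342.
Surplus = Qs - Qd = 342 - 30 = 312.

312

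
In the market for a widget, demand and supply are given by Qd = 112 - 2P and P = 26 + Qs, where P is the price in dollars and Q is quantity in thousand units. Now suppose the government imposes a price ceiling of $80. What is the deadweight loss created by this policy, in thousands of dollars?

0

Rearranging supply gives Qs = P - 26. Equilibrium: 112 - 2P = P - 26, so 138 = 3P and P* = 46, Q* = 20.
Since 80 is above P* = 46, the ceiling does not bind and the free-market outcome prevails.
Since the control does not bind, no trades are prevented and deadweight loss is zero.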